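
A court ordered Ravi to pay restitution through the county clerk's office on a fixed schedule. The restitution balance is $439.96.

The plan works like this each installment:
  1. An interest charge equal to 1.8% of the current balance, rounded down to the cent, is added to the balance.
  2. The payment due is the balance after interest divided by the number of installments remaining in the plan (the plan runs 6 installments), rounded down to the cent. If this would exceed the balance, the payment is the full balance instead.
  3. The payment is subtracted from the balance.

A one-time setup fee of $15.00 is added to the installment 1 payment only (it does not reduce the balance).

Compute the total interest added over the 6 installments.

Installment 1: $439.96 +$7.91 interest = $447.87; pay $74.64 (+ $15.00 fee) → $373.23
Installment 2: $373.23 +$6.71 interest = $379.94; pay $75.98 → $303.96
Installment 3: $303.96 +$5.47 interest = $309.43; pay $77.35 → $232.08
Installment 4: $232.08 +$4.17 interest = $236.25; pay $78.75 → $157.50
Installment 5: $157.50 +$2.83 interest = $160.33; pay $80.16 → $80.17
Installment 6: $80.17 +$1.44 interest = $81.61; pay $81.61 → $0.00
Total interest: $7.91 + $6.71 + $5.47 + $4.17 + $2.83 + $1.44 = $28.53

$28.53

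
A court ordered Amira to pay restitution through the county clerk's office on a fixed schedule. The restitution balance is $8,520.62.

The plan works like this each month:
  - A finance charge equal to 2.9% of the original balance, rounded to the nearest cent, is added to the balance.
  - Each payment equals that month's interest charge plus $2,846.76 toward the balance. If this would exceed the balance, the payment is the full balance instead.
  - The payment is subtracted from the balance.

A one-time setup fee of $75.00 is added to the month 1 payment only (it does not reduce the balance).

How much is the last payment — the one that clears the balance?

$3,074.20

Month 1: opening $8,520.62; interest $247.10 → $8,767.72; payment $3,093.86 (+ $75.00 fee); balance $5,673.86
Month 2: opening $5,673.86; interest $247.10 → $5,920.96; payment $3,093.86; balance $2,827.10
Month 3: opening $2,827.10; interest $247.10 → $3,074.20; payment $3,074.20; balance $0.00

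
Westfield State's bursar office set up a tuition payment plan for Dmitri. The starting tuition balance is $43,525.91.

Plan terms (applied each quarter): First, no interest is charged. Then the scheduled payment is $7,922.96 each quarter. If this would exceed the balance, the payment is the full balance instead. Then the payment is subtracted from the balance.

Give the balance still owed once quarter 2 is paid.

$27,679.99

Quarter 1: opening $43,525.91; payment $7,922.96; balance $35,602.95
Quarter 2: opening $35,602.95; payment $7,922.96; balance $27,679.99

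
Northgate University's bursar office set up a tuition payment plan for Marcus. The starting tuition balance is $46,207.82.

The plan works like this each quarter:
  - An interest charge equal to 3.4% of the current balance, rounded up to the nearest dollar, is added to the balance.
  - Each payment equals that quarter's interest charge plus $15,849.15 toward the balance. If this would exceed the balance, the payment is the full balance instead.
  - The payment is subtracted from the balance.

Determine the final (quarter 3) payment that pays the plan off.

Quarter 1: opening $46,207.82; interest $1,572.00 → $47,779.82; payment $17,421.15; balance $30,358.67
Quarter 2: opening $30,358.67; interest $1,033.00 → $31,391.67; payment $16,882.15; balance $14,509.52
Quarter 3: opening $14,509.52; interest $494.00 → $15,003.52; payment $15,003.52; balance $0.00

$15,003.52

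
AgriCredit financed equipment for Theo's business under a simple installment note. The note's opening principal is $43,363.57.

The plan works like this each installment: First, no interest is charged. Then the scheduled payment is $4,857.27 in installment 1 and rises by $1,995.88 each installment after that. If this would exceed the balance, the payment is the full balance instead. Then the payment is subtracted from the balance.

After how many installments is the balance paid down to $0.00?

# | Opening | Payment | End bal
1 | $43,363.57 | $4,857.27 | $38,506.30
2 | $38,506.30 | $6,853.15 | $31,653.15
3 | $31,653.15 | $8,849.03 | $22,804.12
4 | $22,804.12 | $10,844.91 | $11,959.21
5 | $11,959.21 | $11,959.21 | $0.00
Balance reaches $0.00 in installment 5.

5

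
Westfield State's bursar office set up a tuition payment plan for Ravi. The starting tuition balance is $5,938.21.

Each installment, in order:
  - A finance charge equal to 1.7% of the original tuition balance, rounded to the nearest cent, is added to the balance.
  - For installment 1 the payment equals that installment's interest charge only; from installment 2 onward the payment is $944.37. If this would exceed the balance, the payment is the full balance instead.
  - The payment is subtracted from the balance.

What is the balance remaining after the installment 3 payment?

$4,251.37

Installment 1: opening $5,938.21; interest $100.95 → $6,039.16; payment $100.95; balance $5,938.21
Installment 2: opening $5,938.21; interest $100.95 → $6,039.16; payment $944.37; balance $5,094.79
Installment 3: opening $5,094.79; interest $100.95 → $5,195.74; payment $944.37; balance $4,251.37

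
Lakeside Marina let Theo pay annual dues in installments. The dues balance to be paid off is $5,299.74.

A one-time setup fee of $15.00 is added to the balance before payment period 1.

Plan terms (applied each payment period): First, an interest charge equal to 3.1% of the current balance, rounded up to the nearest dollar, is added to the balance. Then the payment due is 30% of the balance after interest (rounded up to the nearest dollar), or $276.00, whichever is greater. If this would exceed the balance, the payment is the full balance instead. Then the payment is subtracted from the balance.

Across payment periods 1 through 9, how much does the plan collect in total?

# | Opening | Interest | Payment | End bal
1 | $5,314.74 | $165.00 | $1,644.00 | $3,835.74
2 | $3,835.74 | $119.00 | $1,187.00 | $2,767.74
3 | $2,767.74 | $86.00 | $857.00 | $1,996.74
4 | $1,996.74 | $62.00 | $618.00 | $1,440.74
5 | $1,440.74 | $45.00 | $446.00 | $1,039.74
6 | $1,039.74 | $33.00 | $322.00 | $750.74
7 | $750.74 | $24.00 | $276.00 | $498.74
8 | $498.74 | $16.00 | $276.00 | $238.74
9 | $238.74 | $8.00 | $246.74 | $0.00
Total paid: $5,872.74

$5,872.74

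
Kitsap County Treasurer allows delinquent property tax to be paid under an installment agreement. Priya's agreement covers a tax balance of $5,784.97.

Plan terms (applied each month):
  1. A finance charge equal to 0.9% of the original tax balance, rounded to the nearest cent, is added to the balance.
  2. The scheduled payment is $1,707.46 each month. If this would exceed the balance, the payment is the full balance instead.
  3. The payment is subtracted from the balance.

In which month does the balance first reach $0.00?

4

# | Opening | Interest | Payment | End bal
1 | $5,784.97 | $52.06 | $1,707.46 | $4,129.57
2 | $4,129.57 | $52.06 | $1,707.46 | $2,474.17
3 | $2,474.17 | $52.06 | $1,707.46 | $818.77
4 | $818.77 | $52.06 | $870.83 | $0.00
Balance reaches $0.00 in month 4.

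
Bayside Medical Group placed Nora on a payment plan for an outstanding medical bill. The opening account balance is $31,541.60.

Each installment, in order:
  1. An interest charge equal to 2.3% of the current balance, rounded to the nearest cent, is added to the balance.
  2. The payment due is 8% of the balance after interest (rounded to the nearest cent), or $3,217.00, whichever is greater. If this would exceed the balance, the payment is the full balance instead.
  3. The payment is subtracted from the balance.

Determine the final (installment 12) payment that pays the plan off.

Installment 1: opening $31,541.60; interest $725.46 → $32,267.06; payment $3,217.00; balance $29,050.06
Installment 2: opening $29,050.06; interest $668.15 → $29,718.21; payment $3,217.00; balance $26,501.21
Installment 3: opening $26,501.21; interest $609.53 → $27,110.74; payment $3,217.00; balance $23,893.74
Installment 4: opening $23,893.74; interest $549.56 → $24,443.30; payment $3,217.00; balance $21,226.30
Installment 5: opening $21,226.30; interest $488.20 → $21,714.50; payment $3,217.00; balance $18,497.50
Installment 6: opening $18,497.50; interest $425.44 → $18,922.94; payment $3,217.00; balance $15,705.94
Installment 7: opening $15,705.94; interest $361.24 → $16,067.18; payment $3,217.00; balance $12,850.18
Installment 8: opening $12,850.18; interest $295.55 → $13,145.73; payment $3,217.00; balance $9,928.73
Installment 9: opening $9,928.73; interest $228.36 → $10,157.09; payment $3,217.00; balance $6,940.09
Installment 10: opening $6,940.09; interest $159.62 → $7,099.71; payment $3,217.00; balance $3,882.71
Installment 11: opening $3,882.71; interest $89.30 → $3,972.01; payment $3,217.00; balance $755.01
Installment 12: opening $755.01; interest $17.37 → $772.38; payment $772.38; balance $0.00

$772.38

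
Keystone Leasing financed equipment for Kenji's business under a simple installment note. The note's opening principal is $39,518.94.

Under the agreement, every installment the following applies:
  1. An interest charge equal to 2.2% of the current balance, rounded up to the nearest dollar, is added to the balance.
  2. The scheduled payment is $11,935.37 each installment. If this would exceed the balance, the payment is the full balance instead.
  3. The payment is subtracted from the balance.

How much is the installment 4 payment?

$5,709.83

Installment 1: $39,518.94 +$870.00 interest = $40,388.94; pay $11,935.37 → $28,453.57
Installment 2: $28,453.57 +$626.00 interest = $29,079.57; pay $11,935.37 → $17,144.20
Installment 3: $17,144.20 +$378.00 interest = $17,522.20; pay $11,935.37 → $5,586.83
Installment 4: $5,586.83 +$123.00 interest = $5,709.83; pay $5,709.83 → $0.00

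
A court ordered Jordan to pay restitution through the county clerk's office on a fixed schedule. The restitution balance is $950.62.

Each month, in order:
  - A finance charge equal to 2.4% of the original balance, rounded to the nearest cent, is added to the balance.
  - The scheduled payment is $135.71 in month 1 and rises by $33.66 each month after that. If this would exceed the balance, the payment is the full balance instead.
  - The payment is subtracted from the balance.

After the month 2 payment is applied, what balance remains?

$691.16

Month 1: opening $950.62; interest $22.81 → $973.43; payment $135.71; balance $837.72
Month 2: opening $837.72; interest $22.81 → $860.53; payment $169.37; balance $691.16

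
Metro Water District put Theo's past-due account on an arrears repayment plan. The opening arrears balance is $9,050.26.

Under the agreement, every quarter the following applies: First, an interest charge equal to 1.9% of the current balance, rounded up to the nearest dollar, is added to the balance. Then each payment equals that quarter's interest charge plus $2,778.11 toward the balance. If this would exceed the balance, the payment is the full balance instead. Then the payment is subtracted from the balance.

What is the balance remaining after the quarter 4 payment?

$0.00

Quarter 1: opening $9,050.26; interest $172.00 → $9,222.26; payment $2,950.11; balance $6,272.15
Quarter 2: opening $6,272.15; interest $120.00 → $6,392.15; payment $2,898.11; balance $3,494.04
Quarter 3: opening $3,494.04; interest $67.00 → $3,561.04; payment $2,845.11; balance $715.93
Quarter 4: opening $715.93; interest $14.00 → $729.93; payment $729.93; balance $0.00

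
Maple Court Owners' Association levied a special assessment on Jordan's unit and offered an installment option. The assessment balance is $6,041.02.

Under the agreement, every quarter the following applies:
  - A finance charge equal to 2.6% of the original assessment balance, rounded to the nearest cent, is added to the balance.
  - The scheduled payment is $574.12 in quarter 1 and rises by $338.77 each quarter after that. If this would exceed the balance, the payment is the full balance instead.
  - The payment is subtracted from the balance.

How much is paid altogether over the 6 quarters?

Quarter 1: opening $6,041.02; interest $157.07 → $6,198.09; payment $574.12; balance $5,623.97
Quarter 2: opening $5,623.97; interest $157.07 → $5,781.04; payment $912.89; balance $4,868.15
Quarter 3: opening $4,868.15; interest $157.07 → $5,025.22; payment $1,251.66; balance $3,773.56
Quarter 4: opening $3,773.56; interest $157.07 → $3,930.63; payment $1,590.43; balance $2,340.20
Quarter 5: opening $2,340.20; interest $157.07 → $2,497.27; payment $1,929.20; balance $568.07
Quarter 6: opening $568.07; interest $157.07 → $725.14; payment $725.14; balance $0.00
Total paid: $6,983.44

$6,983.44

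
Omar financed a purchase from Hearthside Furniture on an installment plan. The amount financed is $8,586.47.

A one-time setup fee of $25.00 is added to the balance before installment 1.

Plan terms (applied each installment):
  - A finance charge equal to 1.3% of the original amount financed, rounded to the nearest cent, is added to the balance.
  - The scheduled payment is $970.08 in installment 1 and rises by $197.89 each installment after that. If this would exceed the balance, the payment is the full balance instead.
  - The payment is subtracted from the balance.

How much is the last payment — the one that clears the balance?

Installment 1: $8,611.47 +$111.62 interest = $8,723.09; pay $970.08 → $7,753.01
Installment 2: $7,753.01 +$111.62 interest = $7,864.63; pay $1,167.97 → $6,696.66
Installment 3: $6,696.66 +$111.62 interest = $6,808.28; pay $1,365.86 → $5,442.42
Installment 4: $5,442.42 +$111.62 interest = $5,554.04; pay $1,563.75 → $3,990.29
Installment 5: $3,990.29 +$111.62 interest = $4,101.91; pay $1,761.64 → $2,340.27
Installment 6: $2,340.27 +$111.62 interest = $2,451.89; pay $1,959.53 → $492.36
Installment 7: $492.36 +$111.62 interest = $603.98; pay $603.98 → $0.00

$603.98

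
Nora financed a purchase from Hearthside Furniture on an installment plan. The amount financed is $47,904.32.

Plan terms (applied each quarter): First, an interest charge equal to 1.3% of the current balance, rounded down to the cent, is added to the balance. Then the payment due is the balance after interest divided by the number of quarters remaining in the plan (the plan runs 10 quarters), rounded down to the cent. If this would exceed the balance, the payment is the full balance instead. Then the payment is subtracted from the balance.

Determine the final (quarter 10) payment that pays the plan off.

$5,450.91

Quarter 1: opening $47,904.32; interest $622.75 → $48,527.07; payment $4,852.70; balance $43,674.37
Quarter 2: opening $43,674.37; interest $567.76 → $44,242.13; payment $4,915.79; balance $39,326.34
Quarter 3: opening $39,326.34; interest $511.24 → $39,837.58; payment $4,979.69; balance $34,857.89
Quarter 4: opening $34,857.89; interest $453.15 → $35,311.04; payment $5,044.43; balance $30,266.61
Quarter 5: opening $30,266.61; interest $393.46 → $30,660.07; payment $5,110.01; balance $25,550.06
Quarter 6: opening $25,550.06; interest $332.15 → $25,882.21; payment $5,176.44; balance $20,705.77
Quarter 7: opening $20,705.77; interest $269.17 → $20,974.94; payment $5,243.73; balance $15,731.21
Quarter 8: opening $15,731.21; interest $204.50 → $15,935.71; payment $5,311.90; balance $10,623.81
Quarter 9: opening $10,623.81; interest $138.10 → $10,761.91; payment $5,380.95; balance $5,380.96
Quarter 10: opening $5,380.96; interest $69.95 → $5,450.91; payment $5,450.91; balance $0.00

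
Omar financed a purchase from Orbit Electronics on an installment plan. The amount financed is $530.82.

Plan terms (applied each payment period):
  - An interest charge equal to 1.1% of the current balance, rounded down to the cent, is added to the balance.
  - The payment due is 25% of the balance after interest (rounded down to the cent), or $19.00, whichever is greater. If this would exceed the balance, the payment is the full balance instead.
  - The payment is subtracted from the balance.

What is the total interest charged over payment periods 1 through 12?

$22.78

Payment period 1: opening $530.82; interest $5.83 → $536.65; payment $134.16; balance $402.49
Payment period 2: opening $402.49; interest $4.42 → $406.91; payment $101.72; balance $305.19
Payment period 3: opening $305.19; interest $3.35 → $308.54; payment $77.13; balance $231.41
Payment period 4: opening $231.41; interest $2.54 → $233.95; payment $58.48; balance $175.47
Payment period 5: opening $175.47; interest $1.93 → $177.40; payment $44.35; balance $133.05
Payment period 6: opening $133.05; interest $1.46 → $134.51; payment $33.62; balance $100.89
Payment period 7: opening $100.89; interest $1.10 → $101.99; payment $25.49; balance $76.50
Payment period 8: opening $76.50; interest $0.84 → $77.34; payment $19.33; balance $58.01
Payment period 9: opening $58.01; interest $0.63 → $58.64; payment $19.00; balance $39.64
Payment period 10: opening $39.64; interest $0.43 → $40.07; payment $19.00; balance $21.07
Payment period 11: opening $21.07; interest $0.23 → $21.30; payment $19.00; balance $2.30
Payment period 12: opening $2.30; interest $0.02 → $2.32; payment $2.32; balance $0.00
Total interest: $5.83 + $4.42 + $3.35 + $2.54 + $1.93 + $1.46 + $1.10 + $0.84 + $0.63 + $0.43 + $0.23 + $0.02 = $22.78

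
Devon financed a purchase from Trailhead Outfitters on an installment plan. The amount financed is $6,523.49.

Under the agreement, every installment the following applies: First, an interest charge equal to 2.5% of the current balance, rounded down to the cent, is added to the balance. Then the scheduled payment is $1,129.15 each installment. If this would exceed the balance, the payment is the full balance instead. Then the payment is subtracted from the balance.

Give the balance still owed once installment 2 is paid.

Installment 1: opening $6,523.49; interest $163.08 → $6,686.57; payment $1,129.15; balance $5,557.42
Installment 2: opening $5,557.42; interest $138.93 → $5,696.35; payment $1,129.15; balance $4,567.20

$4,567.20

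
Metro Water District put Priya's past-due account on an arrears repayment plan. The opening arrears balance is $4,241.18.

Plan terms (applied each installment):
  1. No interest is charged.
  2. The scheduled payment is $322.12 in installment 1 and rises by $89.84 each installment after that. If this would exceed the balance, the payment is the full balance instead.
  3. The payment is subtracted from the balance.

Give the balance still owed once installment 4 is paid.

$2,413.66

Installment 1: opening $4,241.18; payment $322.12; balance $3,919.06
Installment 2: opening $3,919.06; payment $411.96; balance $3,507.10
Installment 3: opening $3,507.10; payment $501.80; balance $3,005.30
Installment 4: opening $3,005.30; payment $591.64; balance $2,413.66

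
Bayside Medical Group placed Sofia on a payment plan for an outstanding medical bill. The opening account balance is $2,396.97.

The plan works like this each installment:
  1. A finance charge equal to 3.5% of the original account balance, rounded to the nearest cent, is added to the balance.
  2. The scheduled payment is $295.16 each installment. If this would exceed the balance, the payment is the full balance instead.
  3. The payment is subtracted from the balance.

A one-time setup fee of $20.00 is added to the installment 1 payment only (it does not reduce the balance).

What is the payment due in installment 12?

$156.89

Installment 1: $2,396.97 +$83.89 interest = $2,480.86; pay $295.16 (+ $20.00 fee) → $2,185.70
Installment 2: $2,185.70 +$83.89 interest = $2,269.59; pay $295.16 → $1,974.43
Installment 3: $1,974.43 +$83.89 interest = $2,058.32; pay $295.16 → $1,763.16
Installment 4: $1,763.16 +$83.89 interest = $1,847.05; pay $295.16 → $1,551.89
Installment 5: $1,551.89 +$83.89 interest = $1,635.78; pay $295.16 → $1,340.62
Installment 6: $1,340.62 +$83.89 interest = $1,424.51; pay $295.16 → $1,129.35
Installment 7: $1,129.35 +$83.89 interest = $1,213.24; pay $295.16 → $918.08
Installment 8: $918.08 +$83.89 interest = $1,001.97; pay $295.16 → $706.81
Installment 9: $706.81 +$83.89 interest = $790.70; pay $295.16 → $495.54
Installment 10: $495.54 +$83.89 interest = $579.43; pay $295.16 → $284.27
Installment 11: $284.27 +$83.89 interest = $368.16; pay $295.16 → $73.00
Installment 12: $73.00 +$83.89 interest = $156.89; pay $156.89 → $0.00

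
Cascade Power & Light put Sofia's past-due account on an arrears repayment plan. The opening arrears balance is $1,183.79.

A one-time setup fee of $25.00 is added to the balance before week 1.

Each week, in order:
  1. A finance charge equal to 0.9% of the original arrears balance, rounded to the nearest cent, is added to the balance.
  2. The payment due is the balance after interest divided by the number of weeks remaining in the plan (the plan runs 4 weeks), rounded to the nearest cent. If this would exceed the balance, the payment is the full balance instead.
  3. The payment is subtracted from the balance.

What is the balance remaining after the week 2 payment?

# | Opening | Interest | Payment | End bal
1 | $1,208.79 | $10.65 | $304.86 | $914.58
2 | $914.58 | $10.65 | $308.41 | $616.82

$616.82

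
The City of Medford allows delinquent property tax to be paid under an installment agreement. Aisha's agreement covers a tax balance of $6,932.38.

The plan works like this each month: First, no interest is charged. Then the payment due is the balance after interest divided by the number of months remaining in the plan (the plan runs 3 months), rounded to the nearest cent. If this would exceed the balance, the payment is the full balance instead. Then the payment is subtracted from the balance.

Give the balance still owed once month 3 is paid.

$0.00

# | Opening | Payment | End bal
1 | $6,932.38 | $2,310.79 | $4,621.59
2 | $4,621.59 | $2,310.80 | $2,310.79
3 | $2,310.79 | $2,310.79 | $0.00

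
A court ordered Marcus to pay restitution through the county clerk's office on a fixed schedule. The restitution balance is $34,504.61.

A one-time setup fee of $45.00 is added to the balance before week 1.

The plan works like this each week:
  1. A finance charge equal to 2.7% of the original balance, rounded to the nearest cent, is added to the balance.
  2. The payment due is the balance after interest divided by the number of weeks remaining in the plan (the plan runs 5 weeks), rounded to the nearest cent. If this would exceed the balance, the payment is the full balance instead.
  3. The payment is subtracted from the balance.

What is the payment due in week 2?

$7,329.15

Week 1: $34,549.61 +$931.62 interest = $35,481.23; pay $7,096.25 → $28,384.98
Week 2: $28,384.98 +$931.62 interest = $29,316.60; pay $7,329.15 → $21,987.45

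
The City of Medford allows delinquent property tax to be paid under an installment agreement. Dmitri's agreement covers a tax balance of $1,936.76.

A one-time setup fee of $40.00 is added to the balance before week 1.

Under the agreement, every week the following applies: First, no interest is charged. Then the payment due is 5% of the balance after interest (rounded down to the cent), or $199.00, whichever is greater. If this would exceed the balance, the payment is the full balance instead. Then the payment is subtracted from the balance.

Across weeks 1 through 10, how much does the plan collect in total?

$1,976.76

Week 1: opening $1,976.76; payment $199.00; balance $1,777.76
Week 2: opening $1,777.76; payment $199.00; balance $1,578.76
Week 3: opening $1,578.76; payment $199.00; balance $1,379.76
Week 4: opening $1,379.76; payment $199.00; balance $1,180.76
Week 5: opening $1,180.76; payment $199.00; balance $981.76
Week 6: opening $981.76; payment $199.00; balance $782.76
Week 7: opening $782.76; payment $199.00; balance $583.76
Week 8: opening $583.76; payment $199.00; balance $384.76
Week 9: opening $384.76; payment $199.00; balance $185.76
Week 10: opening $185.76; payment $185.76; balance $0.00
Total paid: $1,976.76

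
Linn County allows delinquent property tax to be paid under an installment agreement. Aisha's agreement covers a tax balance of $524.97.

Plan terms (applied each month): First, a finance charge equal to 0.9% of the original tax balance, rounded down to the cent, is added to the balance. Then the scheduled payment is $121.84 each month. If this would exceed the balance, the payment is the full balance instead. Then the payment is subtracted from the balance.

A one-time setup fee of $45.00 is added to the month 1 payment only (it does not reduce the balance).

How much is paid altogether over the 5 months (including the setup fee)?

Month 1: $524.97 +$4.72 interest = $529.69; pay $121.84 (+ $45.00 fee) → $407.85
Month 2: $407.85 +$4.72 interest = $412.57; pay $121.84 → $290.73
Month 3: $290.73 +$4.72 interest = $295.45; pay $121.84 → $173.61
Month 4: $173.61 +$4.72 interest = $178.33; pay $121.84 → $56.49
Month 5: $56.49 +$4.72 interest = $61.21; pay $61.21 → $0.00
Total paid: $593.57

$593.57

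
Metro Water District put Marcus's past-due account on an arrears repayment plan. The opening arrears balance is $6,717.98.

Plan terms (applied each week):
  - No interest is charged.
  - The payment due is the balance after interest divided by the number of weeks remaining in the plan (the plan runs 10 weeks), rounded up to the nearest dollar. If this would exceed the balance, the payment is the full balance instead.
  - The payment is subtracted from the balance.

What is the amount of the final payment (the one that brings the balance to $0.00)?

$670.98

Week 1: opening $6,717.98; payment $672.00; balance $6,045.98
Week 2: opening $6,045.98; payment $672.00; balance $5,373.98
Week 3: opening $5,373.98; payment $672.00; balance $4,701.98
Week 4: opening $4,701.98; payment $672.00; balance $4,029.98
Week 5: opening $4,029.98; payment $672.00; balance $3,357.98
Week 6: opening $3,357.98; payment $672.00; balance $2,685.98
Week 7: opening $2,685.98; payment $672.00; balance $2,013.98
Week 8: opening $2,013.98; payment $672.00; balance $1,341.98
Week 9: opening $1,341.98; payment $671.00; balance $670.98
Week 10: opening $670.98; payment $670.98; balance $0.00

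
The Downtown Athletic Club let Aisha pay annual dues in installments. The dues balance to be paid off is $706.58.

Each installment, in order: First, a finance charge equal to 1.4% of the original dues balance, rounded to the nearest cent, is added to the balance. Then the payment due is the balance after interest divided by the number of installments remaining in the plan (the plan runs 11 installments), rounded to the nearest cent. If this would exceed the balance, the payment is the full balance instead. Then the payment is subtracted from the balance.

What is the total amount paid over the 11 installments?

$815.37

Installment 1: $706.58 +$9.89 interest = $716.47; pay $65.13 → $651.34
Installment 2: $651.34 +$9.89 interest = $661.23; pay $66.12 → $595.11
Installment 3: $595.11 +$9.89 interest = $605.00; pay $67.22 → $537.78
Installment 4: $537.78 +$9.89 interest = $547.67; pay $68.46 → $479.21
Installment 5: $479.21 +$9.89 interest = $489.10; pay $69.87 → $419.23
Installment 6: $419.23 +$9.89 interest = $429.12; pay $71.52 → $357.60
Installment 7: $357.60 +$9.89 interest = $367.49; pay $73.50 → $293.99
Installment 8: $293.99 +$9.89 interest = $303.88; pay $75.97 → $227.91
Installment 9: $227.91 +$9.89 interest = $237.80; pay $79.27 → $158.53
Installment 10: $158.53 +$9.89 interest = $168.42; pay $84.21 → $84.21
Installment 11: $84.21 +$9.89 interest = $94.10; pay $94.10 → $0.00
Total paid: $815.37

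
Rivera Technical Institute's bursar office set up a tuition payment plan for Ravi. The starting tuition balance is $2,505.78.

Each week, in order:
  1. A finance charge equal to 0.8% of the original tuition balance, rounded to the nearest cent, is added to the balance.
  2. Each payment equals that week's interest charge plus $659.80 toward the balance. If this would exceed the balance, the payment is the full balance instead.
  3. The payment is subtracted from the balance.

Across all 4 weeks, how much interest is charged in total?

$80.20

# | Opening | Interest | Payment | End bal
1 | $2,505.78 | $20.05 | $679.85 | $1,845.98
2 | $1,845.98 | $20.05 | $679.85 | $1,186.18
3 | $1,186.18 | $20.05 | $679.85 | $526.38
4 | $526.38 | $20.05 | $546.43 | $0.00
Total interest: $20.05 + $20.05 + $20.05 + $20.05 = $80.20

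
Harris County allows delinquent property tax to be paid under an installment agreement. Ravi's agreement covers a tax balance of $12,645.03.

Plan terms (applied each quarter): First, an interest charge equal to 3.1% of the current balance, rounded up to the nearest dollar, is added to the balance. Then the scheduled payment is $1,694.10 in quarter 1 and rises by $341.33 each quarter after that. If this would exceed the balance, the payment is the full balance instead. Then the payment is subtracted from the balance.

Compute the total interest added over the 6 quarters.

$1,508.00

# | Opening | Interest | Payment | End bal
1 | $12,645.03 | $392.00 | $1,694.10 | $11,342.93
2 | $11,342.93 | $352.00 | $2,035.43 | $9,659.50
3 | $9,659.50 | $300.00 | $2,376.76 | $7,582.74
4 | $7,582.74 | $236.00 | $2,718.09 | $5,100.65
5 | $5,100.65 | $159.00 | $3,059.42 | $2,200.23
6 | $2,200.23 | $69.00 | $2,269.23 | $0.00
Total interest: $392.00 + $352.00 + $300.00 + $236.00 + $159.00 + $69.00 = $1,508.00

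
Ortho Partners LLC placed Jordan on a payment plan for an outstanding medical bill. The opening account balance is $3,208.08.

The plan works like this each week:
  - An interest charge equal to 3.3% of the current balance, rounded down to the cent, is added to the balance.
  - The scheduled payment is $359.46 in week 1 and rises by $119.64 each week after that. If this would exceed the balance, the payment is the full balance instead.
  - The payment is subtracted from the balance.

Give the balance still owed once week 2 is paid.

Week 1: opening $3,208.08; interest $105.86 → $3,313.94; payment $359.46; balance $2,954.48
Week 2: opening $2,954.48; interest $97.49 → $3,051.97; payment $479.10; balance $2,572.87

$2,572.87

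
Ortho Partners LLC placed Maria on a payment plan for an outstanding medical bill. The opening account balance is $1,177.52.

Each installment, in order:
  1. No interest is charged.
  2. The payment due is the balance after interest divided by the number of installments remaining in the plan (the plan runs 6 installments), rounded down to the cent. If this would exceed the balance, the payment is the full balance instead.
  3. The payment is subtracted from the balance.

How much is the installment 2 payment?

Installment 1: $1,177.52 − $196.25 → $981.27
Installment 2: $981.27 − $196.25 → $785.02

$196.25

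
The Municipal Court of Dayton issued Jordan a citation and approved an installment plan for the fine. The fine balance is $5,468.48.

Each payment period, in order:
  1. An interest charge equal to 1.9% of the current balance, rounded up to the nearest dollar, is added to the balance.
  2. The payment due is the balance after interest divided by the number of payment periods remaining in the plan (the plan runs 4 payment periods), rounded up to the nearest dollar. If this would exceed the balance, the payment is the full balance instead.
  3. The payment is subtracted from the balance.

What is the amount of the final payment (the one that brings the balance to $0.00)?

Payment period 1: opening $5,468.48; interest $104.00 → $5,572.48; payment $1,394.00; balance $4,178.48
Payment period 2: opening $4,178.48; interest $80.00 → $4,258.48; payment $1,420.00; balance $2,838.48
Payment period 3: opening $2,838.48; interest $54.00 → $2,892.48; payment $1,447.00; balance $1,445.48
Payment period 4: opening $1,445.48; interest $28.00 → $1,473.48; payment $1,473.48; balance $0.00

$1,473.48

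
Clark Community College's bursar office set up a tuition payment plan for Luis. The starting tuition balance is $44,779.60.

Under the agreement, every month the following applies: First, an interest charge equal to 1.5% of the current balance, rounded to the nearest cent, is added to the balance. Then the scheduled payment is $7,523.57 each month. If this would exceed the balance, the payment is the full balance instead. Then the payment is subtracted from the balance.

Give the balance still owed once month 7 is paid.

# | Opening | Interest | Payment | End bal
1 | $44,779.60 | $671.69 | $7,523.57 | $37,927.72
2 | $37,927.72 | $568.92 | $7,523.57 | $30,973.07
3 | $30,973.07 | $464.60 | $7,523.57 | $23,914.10
4 | $23,914.10 | $358.71 | $7,523.57 | $16,749.24
5 | $16,749.24 | $251.24 | $7,523.57 | $9,476.91
6 | $9,476.91 | $142.15 | $7,523.57 | $2,095.49
7 | $2,095.49 | $31.43 | $2,126.92 | $0.00

$0.00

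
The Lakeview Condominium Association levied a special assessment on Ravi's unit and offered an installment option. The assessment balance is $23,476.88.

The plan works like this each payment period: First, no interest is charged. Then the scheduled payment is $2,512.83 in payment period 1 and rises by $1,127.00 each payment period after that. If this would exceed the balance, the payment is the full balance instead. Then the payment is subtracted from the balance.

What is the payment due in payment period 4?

Payment period 1: opening $23,476.88; payment $2,512.83; balance $20,964.05
Payment period 2: opening $20,964.05; payment $3,639.83; balance $17,324.22
Payment period 3: opening $17,324.22; payment $4,766.83; balance $12,557.39
Payment period 4: opening $12,557.39; payment $5,893.83; balance $6,663.56

$5,893.83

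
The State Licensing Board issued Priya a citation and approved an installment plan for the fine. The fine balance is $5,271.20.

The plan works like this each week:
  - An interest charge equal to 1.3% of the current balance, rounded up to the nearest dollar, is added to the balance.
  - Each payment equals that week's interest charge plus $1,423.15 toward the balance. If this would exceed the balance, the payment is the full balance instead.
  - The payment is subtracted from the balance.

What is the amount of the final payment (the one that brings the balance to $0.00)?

# | Opening | Interest | Payment | End bal
1 | $5,271.20 | $69.00 | $1,492.15 | $3,848.05
2 | $3,848.05 | $51.00 | $1,474.15 | $2,424.90
3 | $2,424.90 | $32.00 | $1,455.15 | $1,001.75
4 | $1,001.75 | $14.00 | $1,015.75 | $0.00

$1,015.75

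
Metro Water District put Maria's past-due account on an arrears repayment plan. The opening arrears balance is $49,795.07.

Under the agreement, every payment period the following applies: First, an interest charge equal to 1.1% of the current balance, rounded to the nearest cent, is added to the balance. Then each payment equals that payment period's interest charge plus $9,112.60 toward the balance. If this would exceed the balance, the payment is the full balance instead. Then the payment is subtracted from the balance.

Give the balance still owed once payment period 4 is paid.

Payment period 1: opening $49,795.07; interest $547.75 → $50,342.82; payment $9,660.35; balance $40,682.47
Payment period 2: opening $40,682.47; interest $447.51 → $41,129.98; payment $9,560.11; balance $31,569.87
Payment period 3: opening $31,569.87; interest $347.27 → $31,917.14; payment $9,459.87; balance $22,457.27
Payment period 4: opening $22,457.27; interest $247.03 → $22,704.30; payment $9,359.63; balance $13,344.67

$13,344.67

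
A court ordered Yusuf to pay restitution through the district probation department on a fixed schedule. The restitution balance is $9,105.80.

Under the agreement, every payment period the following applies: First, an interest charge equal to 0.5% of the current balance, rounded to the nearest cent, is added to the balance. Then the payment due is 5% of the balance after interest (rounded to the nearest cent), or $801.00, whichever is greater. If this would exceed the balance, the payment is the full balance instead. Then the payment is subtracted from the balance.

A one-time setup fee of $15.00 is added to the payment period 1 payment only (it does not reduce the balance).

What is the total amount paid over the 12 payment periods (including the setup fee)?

# | Opening | Interest | Payment | Fee | End bal
1 | $9,105.80 | $45.53 | $801.00 | $15.00 | $8,350.33
2 | $8,350.33 | $41.75 | $801.00 | — | $7,591.08
3 | $7,591.08 | $37.96 | $801.00 | — | $6,828.04
4 | $6,828.04 | $34.14 | $801.00 | — | $6,061.18
5 | $6,061.18 | $30.31 | $801.00 | — | $5,290.49
6 | $5,290.49 | $26.45 | $801.00 | — | $4,515.94
7 | $4,515.94 | $22.58 | $801.00 | — | $3,737.52
8 | $3,737.52 | $18.69 | $801.00 | — | $2,955.21
9 | $2,955.21 | $14.78 | $801.00 | — | $2,168.99
10 | $2,168.99 | $10.84 | $801.00 | — | $1,378.83
11 | $1,378.83 | $6.89 | $801.00 | — | $584.72
12 | $584.72 | $2.92 | $587.64 | — | $0.00
Total paid: $9,413.64

$9,413.64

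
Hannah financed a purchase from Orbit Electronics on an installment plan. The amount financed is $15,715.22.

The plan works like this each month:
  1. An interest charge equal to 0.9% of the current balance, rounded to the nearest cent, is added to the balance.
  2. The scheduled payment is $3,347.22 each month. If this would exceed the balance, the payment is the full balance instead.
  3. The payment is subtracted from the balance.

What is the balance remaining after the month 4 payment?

$2,717.93

# | Opening | Interest | Payment | End bal
1 | $15,715.22 | $141.44 | $3,347.22 | $12,509.44
2 | $12,509.44 | $112.58 | $3,347.22 | $9,274.80
3 | $9,274.80 | $83.47 | $3,347.22 | $6,011.05
4 | $6,011.05 | $54.10 | $3,347.22 | $2,717.93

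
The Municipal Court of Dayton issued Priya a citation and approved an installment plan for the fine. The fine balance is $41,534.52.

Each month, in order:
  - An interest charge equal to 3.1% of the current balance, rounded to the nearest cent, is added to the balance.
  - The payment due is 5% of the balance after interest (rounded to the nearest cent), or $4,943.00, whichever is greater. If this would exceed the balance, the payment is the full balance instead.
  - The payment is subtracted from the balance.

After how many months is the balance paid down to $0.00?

10

# | Opening | Interest | Payment | End bal
1 | $41,534.52 | $1,287.57 | $4,943.00 | $37,879.09
2 | $37,879.09 | $1,174.25 | $4,943.00 | $34,110.34
3 | $34,110.34 | $1,057.42 | $4,943.00 | $30,224.76
4 | $30,224.76 | $936.97 | $4,943.00 | $26,218.73
5 | $26,218.73 | $812.78 | $4,943.00 | $22,088.51
6 | $22,088.51 | $684.74 | $4,943.00 | $17,830.25
7 | $17,830.25 | $552.74 | $4,943.00 | $13,439.99
8 | $13,439.99 | $416.64 | $4,943.00 | $8,913.63
9 | $8,913.63 | $276.32 | $4,943.00 | $4,246.95
10 | $4,246.95 | $131.66 | $4,378.61 | $0.00
Balance reaches $0.00 in month 10.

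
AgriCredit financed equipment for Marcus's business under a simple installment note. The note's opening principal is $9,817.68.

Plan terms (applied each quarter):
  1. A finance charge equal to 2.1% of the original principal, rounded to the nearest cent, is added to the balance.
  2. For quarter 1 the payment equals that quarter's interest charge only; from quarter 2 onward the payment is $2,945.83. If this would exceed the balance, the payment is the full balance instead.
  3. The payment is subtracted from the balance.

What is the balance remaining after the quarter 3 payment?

Quarter 1: $9,817.68 +$206.17 interest = $10,023.85; pay $206.17 → $9,817.68
Quarter 2: $9,817.68 +$206.17 interest = $10,023.85; pay $2,945.83 → $7,078.02
Quarter 3: $7,078.02 +$206.17 interest = $7,284.19; pay $2,945.83 → $4,338.36

$4,338.36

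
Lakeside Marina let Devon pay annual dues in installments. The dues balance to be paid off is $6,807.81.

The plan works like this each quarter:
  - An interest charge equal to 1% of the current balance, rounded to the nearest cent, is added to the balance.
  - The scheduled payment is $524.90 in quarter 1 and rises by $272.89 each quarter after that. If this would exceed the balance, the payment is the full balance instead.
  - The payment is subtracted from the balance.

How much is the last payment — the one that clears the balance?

Quarter 1: opening $6,807.81; interest $68.08 → $6,875.89; payment $524.90; balance $6,350.99
Quarter 2: opening $6,350.99; interest $63.51 → $6,414.50; payment $797.79; balance $5,616.71
Quarter 3: opening $5,616.71; interest $56.17 → $5,672.88; payment $1,070.68; balance $4,602.20
Quarter 4: opening $4,602.20; interest $46.02 → $4,648.22; payment $1,343.57; balance $3,304.65
Quarter 5: opening $3,304.65; interest $33.05 → $3,337.70; payment $1,616.46; balance $1,721.24
Quarter 6: opening $1,721.24; interest $17.21 → $1,738.45; payment $1,738.45; balance $0.00

$1,738.45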